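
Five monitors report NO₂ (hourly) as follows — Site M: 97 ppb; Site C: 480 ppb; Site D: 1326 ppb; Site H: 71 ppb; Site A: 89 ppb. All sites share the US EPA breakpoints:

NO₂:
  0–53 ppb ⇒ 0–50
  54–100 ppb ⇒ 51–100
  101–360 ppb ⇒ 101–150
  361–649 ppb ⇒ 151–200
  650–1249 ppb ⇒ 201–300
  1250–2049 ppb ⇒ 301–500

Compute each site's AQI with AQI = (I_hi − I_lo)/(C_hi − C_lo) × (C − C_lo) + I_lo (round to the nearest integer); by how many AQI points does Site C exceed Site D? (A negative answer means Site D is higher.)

-149

Site M: 97 ∈ [54, 100] ↔ index [51, 100].
51 + (97−54)·(100−51)/(100−54) = 51 + 43·49/46 ≈ 96.80, so AQI = 97.
Site C: 480 ∈ [361, 649] ↔ index [151, 200].
151 + (480−361)·(200−151)/(649−361) = 151 + 119·49/288 ≈ 171.25, so AQI = 171.
Site D: 1326 ∈ [1250, 2049] ↔ index [301, 500].
301 + (1326−1250)·(500−301)/(2049−1250) = 301 + 76·199/799 ≈ 319.93, so AQI = 320.
Site H 71: bracket 54–100 → index 51–100; slope 49/46, offset 17.
AQI = 51 + 49/46·17 ≈ 69.11 ⇒ 69.
Site A: row 54–100 (AQI 51–100). (100−51)·(89−54)/(100−54) + 51 = 49·35/46 + 51 ≈ 88.28 → 88.
AQIs: Site M=97, Site C=171, Site D=320, Site H=69, Site A=88. Site C (171) − Site D (320) = -149.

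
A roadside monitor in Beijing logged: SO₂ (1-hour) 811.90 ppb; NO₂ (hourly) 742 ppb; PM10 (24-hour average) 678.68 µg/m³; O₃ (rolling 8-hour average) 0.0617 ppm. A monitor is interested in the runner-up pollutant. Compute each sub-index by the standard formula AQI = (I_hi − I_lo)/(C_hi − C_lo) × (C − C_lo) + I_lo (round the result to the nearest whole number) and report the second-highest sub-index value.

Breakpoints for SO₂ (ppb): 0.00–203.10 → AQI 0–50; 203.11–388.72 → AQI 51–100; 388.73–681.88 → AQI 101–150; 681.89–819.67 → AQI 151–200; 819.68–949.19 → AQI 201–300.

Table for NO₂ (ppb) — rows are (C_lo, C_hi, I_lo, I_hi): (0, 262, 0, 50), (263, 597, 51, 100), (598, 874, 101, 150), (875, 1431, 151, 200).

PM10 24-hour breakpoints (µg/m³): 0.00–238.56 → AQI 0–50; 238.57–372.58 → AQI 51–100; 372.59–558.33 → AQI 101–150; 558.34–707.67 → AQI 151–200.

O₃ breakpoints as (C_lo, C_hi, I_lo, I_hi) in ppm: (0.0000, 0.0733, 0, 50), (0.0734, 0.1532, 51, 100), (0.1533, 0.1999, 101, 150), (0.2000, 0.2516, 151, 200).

190

SO₂ 811.90: bracket 681.89–819.67 → index 151–200; slope 49/137.78, offset 130.01.
AQI = 151 + 49/137.78·130.01 ≈ 197.24 ⇒ 197.
NO₂: row 598–874 (AQI 101–150). (150−101)·(742−598)/(874−598) + 101 = 49·144/276 + 101 ≈ 126.57 → 127.
PM10: 678.68 ∈ [558.34, 707.67] ↔ index [151, 200].
151 + (678.68−558.34)·(200−151)/(707.67−558.34) = 151 + 120.34·49/149.33 ≈ 190.49, so AQI = 190.
O₃: row 0.0000–0.0733 (AQI 0–50). (50−0)·(0.0617−0.0000)/(0.0733−0.0000) + 0 = 50·0.0617/0.0733 + 0 ≈ 42.09 → 42.
Sub-indices: SO₂→197, NO₂→127, PM10→190, O₃→42. Ranked high→low: 197, 190, 127, 42. Second-highest sub-index = 190.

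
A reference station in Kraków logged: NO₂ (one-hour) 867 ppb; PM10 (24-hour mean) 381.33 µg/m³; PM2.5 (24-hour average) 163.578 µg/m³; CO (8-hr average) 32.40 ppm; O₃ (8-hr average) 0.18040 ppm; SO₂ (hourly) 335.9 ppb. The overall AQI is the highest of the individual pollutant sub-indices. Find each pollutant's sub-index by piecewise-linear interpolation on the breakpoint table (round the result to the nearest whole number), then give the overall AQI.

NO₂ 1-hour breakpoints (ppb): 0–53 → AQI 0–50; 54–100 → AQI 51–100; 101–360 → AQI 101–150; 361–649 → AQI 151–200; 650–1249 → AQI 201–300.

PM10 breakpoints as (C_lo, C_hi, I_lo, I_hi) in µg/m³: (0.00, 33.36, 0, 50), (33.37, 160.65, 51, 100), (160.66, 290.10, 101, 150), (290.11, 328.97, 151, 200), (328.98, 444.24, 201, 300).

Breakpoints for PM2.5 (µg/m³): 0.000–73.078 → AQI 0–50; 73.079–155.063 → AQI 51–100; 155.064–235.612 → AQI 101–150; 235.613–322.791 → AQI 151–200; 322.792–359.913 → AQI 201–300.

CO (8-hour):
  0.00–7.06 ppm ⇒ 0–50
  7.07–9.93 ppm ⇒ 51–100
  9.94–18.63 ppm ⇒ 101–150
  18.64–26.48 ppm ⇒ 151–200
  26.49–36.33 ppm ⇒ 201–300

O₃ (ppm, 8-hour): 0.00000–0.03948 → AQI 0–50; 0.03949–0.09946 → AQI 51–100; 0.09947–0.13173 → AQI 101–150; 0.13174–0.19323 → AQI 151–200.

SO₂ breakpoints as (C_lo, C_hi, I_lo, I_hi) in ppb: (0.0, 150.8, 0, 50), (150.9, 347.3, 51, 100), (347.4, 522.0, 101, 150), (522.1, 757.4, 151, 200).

NO₂ 867: bracket 650–1249 → index 201–300; slope 99/599, offset 217.
AQI = 201 + 99/599·217 ≈ 236.86 ⇒ 237.
PM10: 381.33 ∈ [328.98, 444.24] ↔ index [201, 300].
201 + (381.33−328.98)·(300−201)/(444.24−328.98) = 201 + 52.35·99/115.26 ≈ 245.96, so AQI = 246.
PM2.5: row 155.064–235.612 (AQI 101–150). (150−101)·(163.578−155.064)/(235.612−155.064) + 101 = 49·8.514/80.548 + 101 ≈ 106.18 → 106.
CO: 32.40 ∈ [26.49, 36.33] ↔ index [201, 300].
201 + (32.40−26.49)·(300−201)/(36.33−26.49) = 201 + 5.91·99/9.84 ≈ 260.46, so AQI = 260.
O₃: row 0.13174–0.19323 (AQI 151–200). (200−151)·(0.18040−0.13174)/(0.19323−0.13174) + 151 = 49·0.04866/0.06149 + 151 ≈ 189.78 → 190.
SO₂: 335.9 ∈ [150.9, 347.3] ↔ index [51, 100].
51 + (335.9−150.9)·(100−51)/(347.3−150.9) = 51 + 185.0·49/196.4 ≈ 97.16, so AQI = 97.
Sub-indices: NO₂→237, PM10→246, PM2.5→106, CO→260, O₃→190, SO₂→97. Overall AQI = max = 260; dominant pollutant is CO.

260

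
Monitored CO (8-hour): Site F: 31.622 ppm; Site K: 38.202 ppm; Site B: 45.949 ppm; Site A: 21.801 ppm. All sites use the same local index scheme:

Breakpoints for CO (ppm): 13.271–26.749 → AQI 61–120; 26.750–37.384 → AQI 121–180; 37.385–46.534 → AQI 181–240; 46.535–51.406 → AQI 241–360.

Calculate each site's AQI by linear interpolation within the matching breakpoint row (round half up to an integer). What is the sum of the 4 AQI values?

668

Site F 31.622: bracket 26.750–37.384 → index 121–180; slope 59/10.634, offset 4.872.
AQI = 121 + 59/10.634·4.872 ≈ 148.03 ⇒ 148.
Site K: 38.202 ∈ [37.385, 46.534] ↔ index [181, 240].
181 + (38.202−37.385)·(240−181)/(46.534−37.385) = 181 + 0.817·59/9.149 ≈ 186.27, so AQI = 186.
Site B: row 37.385–46.534 (AQI 181–240). (240−181)·(45.949−37.385)/(46.534−37.385) + 181 = 59·8.564/9.149 + 181 ≈ 236.23 → 236.
Site A: 21.801 lies in 13.271–26.749, so I_lo=61, I_hi=120, C_lo=13.271, C_hi=26.749.
(120−61)/(26.749−13.271) × (21.801−13.271) + 61 = 59/13.478 × 8.530 + 61 ≈ 98.34 → 98.
AQIs: Site F=148, Site K=186, Site B=236, Site A=98. Sum = 148 + 186 + 236 + 98 = 668.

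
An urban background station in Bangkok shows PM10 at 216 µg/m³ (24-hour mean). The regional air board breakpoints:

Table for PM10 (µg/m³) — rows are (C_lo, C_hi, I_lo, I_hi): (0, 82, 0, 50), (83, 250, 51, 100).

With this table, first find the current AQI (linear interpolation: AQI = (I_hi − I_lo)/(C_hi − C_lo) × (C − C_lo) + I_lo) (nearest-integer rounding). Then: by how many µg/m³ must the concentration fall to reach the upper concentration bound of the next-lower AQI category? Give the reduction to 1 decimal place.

PM10 216: bracket 83–250 → index 51–100; slope 49/167, offset 133.
AQI = 51 + 49/167·133 ≈ 90.02 ⇒ 90.
Current AQI 90 is in the Moderate range (51–100). The next-lower category tops out at AQI 50, whose upper concentration bound is 82 µg/m³.
Reduction needed = 216 − 82 = 134.0 µg/m³.

134.0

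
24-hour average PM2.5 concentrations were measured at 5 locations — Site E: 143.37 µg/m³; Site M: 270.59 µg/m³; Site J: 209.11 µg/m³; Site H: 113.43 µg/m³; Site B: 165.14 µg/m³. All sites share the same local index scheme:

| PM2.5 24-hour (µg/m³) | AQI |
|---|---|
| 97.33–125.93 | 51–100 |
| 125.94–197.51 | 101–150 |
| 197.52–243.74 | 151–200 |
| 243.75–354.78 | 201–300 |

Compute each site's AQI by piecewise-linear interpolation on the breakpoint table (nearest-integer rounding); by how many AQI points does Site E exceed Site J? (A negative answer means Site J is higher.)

-50

Site E: 143.37 ∈ [125.94, 197.51] ↔ index [101, 150].
101 + (143.37−125.94)·(150−101)/(197.51−125.94) = 101 + 17.43·49/71.57 ≈ 112.93, so AQI = 113.
Site M: 270.59 ∈ [243.75, 354.78] ↔ index [201, 300].
201 + (270.59−243.75)·(300−201)/(354.78−243.75) = 201 + 26.84·99/111.03 ≈ 224.93, so AQI = 225.
Site J: 209.11 lies in 197.52–243.74, so I_lo=151, I_hi=200, C_lo=197.52, C_hi=243.74.
(200−151)/(243.74−197.52) × (209.11−197.52) + 151 = 49/46.22 × 11.59 + 151 ≈ 163.29 → 163.
Site H: 113.43 ∈ [97.33, 125.93] ↔ index [51, 100].
51 + (113.43−97.33)·(100−51)/(125.93−97.33) = 51 + 16.10·49/28.60 ≈ 78.58, so AQI = 79.
Site B: 165.14 ∈ [125.94, 197.51] ↔ index [101, 150].
101 + (165.14−125.94)·(150−101)/(197.51−125.94) = 101 + 39.20·49/71.57 ≈ 127.84, so AQI = 128.
AQIs: Site E=113, Site M=225, Site J=163, Site H=79, Site B=128. Site E (113) − Site J (163) = -50.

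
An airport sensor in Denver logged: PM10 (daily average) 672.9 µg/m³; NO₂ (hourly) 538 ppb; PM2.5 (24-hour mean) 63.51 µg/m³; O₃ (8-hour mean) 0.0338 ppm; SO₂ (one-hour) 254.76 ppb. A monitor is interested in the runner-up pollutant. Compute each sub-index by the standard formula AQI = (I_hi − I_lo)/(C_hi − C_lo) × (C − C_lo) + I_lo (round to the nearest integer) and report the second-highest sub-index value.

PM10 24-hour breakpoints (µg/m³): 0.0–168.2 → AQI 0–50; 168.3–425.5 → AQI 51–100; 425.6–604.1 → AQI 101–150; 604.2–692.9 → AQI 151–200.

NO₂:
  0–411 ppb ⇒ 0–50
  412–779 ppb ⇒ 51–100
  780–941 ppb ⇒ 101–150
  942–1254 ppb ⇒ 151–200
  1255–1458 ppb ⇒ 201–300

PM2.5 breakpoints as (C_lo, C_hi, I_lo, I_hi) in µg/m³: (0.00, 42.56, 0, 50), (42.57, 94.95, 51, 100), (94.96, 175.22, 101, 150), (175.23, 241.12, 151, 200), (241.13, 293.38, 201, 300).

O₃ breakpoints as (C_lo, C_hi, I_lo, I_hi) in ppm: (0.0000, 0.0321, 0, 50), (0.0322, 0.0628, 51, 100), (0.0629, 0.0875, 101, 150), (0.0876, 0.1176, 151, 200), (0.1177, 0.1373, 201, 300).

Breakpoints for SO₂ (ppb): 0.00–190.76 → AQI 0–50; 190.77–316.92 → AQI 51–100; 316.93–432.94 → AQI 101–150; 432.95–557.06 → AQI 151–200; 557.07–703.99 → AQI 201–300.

76

PM10 672.9: bracket 604.2–692.9 → index 151–200; slope 49/88.7, offset 68.7.
AQI = 151 + 49/88.7·68.7 ≈ 188.95 ⇒ 189.
NO₂: row 412–779 (AQI 51–100). (100−51)·(538−412)/(779−412) + 51 = 49·126/367 + 51 ≈ 67.82 → 68.
PM2.5: 63.51 lies in 42.57–94.95, so I_lo=51, I_hi=100, C_lo=42.57, C_hi=94.95.
(100−51)/(94.95−42.57) × (63.51−42.57) + 51 = 49/52.38 × 20.94 + 51 ≈ 70.59 → 71.
O₃: row 0.0322–0.0628 (AQI 51–100). (100−51)·(0.0338−0.0322)/(0.0628−0.0322) + 51 = 49·0.0016/0.0306 + 51 ≈ 53.56 → 54.
SO₂ 254.76: bracket 190.77–316.92 → index 51–100; slope 49/126.15, offset 63.99.
AQI = 51 + 49/126.15·63.99 ≈ 75.86 ⇒ 76.
Sub-indices: PM10→189, NO₂→68, PM2.5→71, O₃→54, SO₂→76. Ranked high→low: 189, 76, 71, 68, 54. Second-highest sub-index = 76.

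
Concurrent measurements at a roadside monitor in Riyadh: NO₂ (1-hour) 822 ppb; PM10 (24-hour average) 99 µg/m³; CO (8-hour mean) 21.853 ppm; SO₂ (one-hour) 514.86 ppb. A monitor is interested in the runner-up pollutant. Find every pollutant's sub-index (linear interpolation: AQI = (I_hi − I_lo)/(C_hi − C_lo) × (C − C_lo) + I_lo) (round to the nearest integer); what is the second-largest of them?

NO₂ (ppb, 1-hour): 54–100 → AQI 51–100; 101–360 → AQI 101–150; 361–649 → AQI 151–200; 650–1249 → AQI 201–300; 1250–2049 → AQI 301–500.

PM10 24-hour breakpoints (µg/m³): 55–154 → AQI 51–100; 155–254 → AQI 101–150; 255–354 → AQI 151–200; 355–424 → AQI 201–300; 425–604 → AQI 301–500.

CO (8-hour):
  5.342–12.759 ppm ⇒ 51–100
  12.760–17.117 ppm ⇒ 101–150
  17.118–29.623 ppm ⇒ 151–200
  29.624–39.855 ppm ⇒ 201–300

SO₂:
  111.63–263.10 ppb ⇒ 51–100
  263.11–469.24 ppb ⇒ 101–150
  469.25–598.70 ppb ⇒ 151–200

NO₂: 822 lies in 650–1249, so I_lo=201, I_hi=300, C_lo=650, C_hi=1249.
(300−201)/(1249−650) × (822−650) + 201 = 99/599 × 172 + 201 ≈ 229.43 → 229.
PM10: 99 ∈ [55, 154] ↔ index [51, 100].
51 + (99−55)·(100−51)/(154−55) = 51 + 44·49/99 ≈ 72.78, so AQI = 73.
CO 21.853: bracket 17.118–29.623 → index 151–200; slope 49/12.505, offset 4.735.
AQI = 151 + 49/12.505·4.735 ≈ 169.55 ⇒ 170.
SO₂: 514.86 lies in 469.25–598.70, so I_lo=151, I_hi=200, C_lo=469.25, C_hi=598.70.
(200−151)/(598.70−469.25) × (514.86−469.25) + 151 = 49/129.45 × 45.61 + 151 ≈ 168.26 → 168.
Sub-indices: NO₂→229, PM10→73, CO→170, SO₂→168. Ranked high→low: 229, 170, 168, 73. Second-highest sub-index = 170.

170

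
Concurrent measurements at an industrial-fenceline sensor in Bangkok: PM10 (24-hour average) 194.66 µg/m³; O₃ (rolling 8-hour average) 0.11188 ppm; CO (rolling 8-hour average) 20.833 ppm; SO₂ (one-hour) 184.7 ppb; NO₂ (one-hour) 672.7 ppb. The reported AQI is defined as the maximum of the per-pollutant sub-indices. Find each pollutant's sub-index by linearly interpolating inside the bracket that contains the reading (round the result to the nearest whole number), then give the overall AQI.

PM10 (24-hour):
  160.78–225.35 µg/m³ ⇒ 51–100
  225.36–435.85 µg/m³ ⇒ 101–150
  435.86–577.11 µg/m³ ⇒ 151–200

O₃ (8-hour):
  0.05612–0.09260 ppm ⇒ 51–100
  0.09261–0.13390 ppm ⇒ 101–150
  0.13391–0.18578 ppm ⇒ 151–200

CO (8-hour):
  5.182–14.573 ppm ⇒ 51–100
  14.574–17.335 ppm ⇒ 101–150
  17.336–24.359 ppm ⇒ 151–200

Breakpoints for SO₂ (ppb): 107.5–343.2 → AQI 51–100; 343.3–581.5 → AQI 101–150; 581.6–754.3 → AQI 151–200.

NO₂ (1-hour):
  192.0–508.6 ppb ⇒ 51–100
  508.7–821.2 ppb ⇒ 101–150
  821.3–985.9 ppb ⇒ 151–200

175

PM10: 194.66 ∈ [160.78, 225.35] ↔ index [51, 100].
51 + (194.66−160.78)·(100−51)/(225.35−160.78) = 51 + 33.88·49/64.57 ≈ 76.71, so AQI = 77.
O₃: row 0.09261–0.13390 (AQI 101–150). (150−101)·(0.11188−0.09261)/(0.13390−0.09261) + 101 = 49·0.01927/0.04129 + 101 ≈ 123.87 → 124.
CO: row 17.336–24.359 (AQI 151–200). (200−151)·(20.833−17.336)/(24.359−17.336) + 151 = 49·3.497/7.023 + 151 ≈ 175.40 → 175.
SO₂: 184.7 lies in 107.5–343.2, so I_lo=51, I_hi=100, C_lo=107.5, C_hi=343.2.
(100−51)/(343.2−107.5) × (184.7−107.5) + 51 = 49/235.7 × 77.2 + 51 ≈ 67.05 → 67.
NO₂ 672.7: bracket 508.7–821.2 → index 101–150; slope 49/312.5, offset 164.0.
AQI = 101 + 49/312.5·164.0 ≈ 126.72 ⇒ 127.
Sub-indices: PM10→77, O₃→124, CO→175, SO₂→67, NO₂→127. Overall AQI = max = 175; dominant pollutant is CO.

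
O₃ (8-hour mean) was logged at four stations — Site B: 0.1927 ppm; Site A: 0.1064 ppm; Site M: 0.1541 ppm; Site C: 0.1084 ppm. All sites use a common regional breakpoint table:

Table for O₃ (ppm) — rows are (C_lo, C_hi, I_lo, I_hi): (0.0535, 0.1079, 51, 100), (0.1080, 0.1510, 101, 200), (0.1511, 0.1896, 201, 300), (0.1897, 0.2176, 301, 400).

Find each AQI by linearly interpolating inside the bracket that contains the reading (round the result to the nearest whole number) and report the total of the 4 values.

Site B: 0.1927 lies in 0.1897–0.2176, so I_lo=301, I_hi=400, C_lo=0.1897, C_hi=0.2176.
(400−301)/(0.2176−0.1897) × (0.1927−0.1897) + 301 = 99/0.0279 × 0.0030 + 301 ≈ 311.65 → 312.
Site A: 0.1064 ∈ [0.0535, 0.1079] ↔ index [51, 100].
51 + (0.1064−0.0535)·(100−51)/(0.1079−0.0535) = 51 + 0.0529·49/0.0544 ≈ 98.65, so AQI = 99.
Site M: row 0.1511–0.1896 (AQI 201–300). (300−201)·(0.1541−0.1511)/(0.1896−0.1511) + 201 = 99·0.0030/0.0385 + 201 ≈ 208.71 → 209.
Site C: row 0.1080–0.1510 (AQI 101–200). (200−101)·(0.1084−0.1080)/(0.1510−0.1080) + 101 = 99·0.0004/0.0430 + 101 ≈ 101.92 → 102.
AQIs: Site B=312, Site A=99, Site M=209, Site C=102. Sum = 312 + 99 + 209 + 102 = 722.

722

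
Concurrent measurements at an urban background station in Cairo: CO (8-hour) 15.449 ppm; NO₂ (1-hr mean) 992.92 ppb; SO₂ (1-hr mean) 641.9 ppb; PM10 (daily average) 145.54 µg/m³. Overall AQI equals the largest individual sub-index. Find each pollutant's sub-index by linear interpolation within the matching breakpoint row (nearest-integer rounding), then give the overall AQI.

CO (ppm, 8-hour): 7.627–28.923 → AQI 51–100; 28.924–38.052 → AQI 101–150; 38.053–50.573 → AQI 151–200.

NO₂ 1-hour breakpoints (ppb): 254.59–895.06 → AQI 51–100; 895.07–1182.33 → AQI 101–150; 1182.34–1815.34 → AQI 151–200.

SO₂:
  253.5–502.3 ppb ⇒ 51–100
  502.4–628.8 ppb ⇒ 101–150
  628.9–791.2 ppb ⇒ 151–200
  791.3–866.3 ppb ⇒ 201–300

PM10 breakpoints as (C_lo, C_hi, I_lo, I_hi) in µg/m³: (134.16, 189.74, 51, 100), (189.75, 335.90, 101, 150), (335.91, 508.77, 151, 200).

CO 15.449: bracket 7.627–28.923 → index 51–100; slope 49/21.296, offset 7.822.
AQI = 51 + 49/21.296·7.822 ≈ 69.00 ⇒ 69.
NO₂: 992.92 ∈ [895.07, 1182.33] ↔ index [101, 150].
101 + (992.92−895.07)·(150−101)/(1182.33−895.07) = 101 + 97.85·49/287.26 ≈ 117.69, so AQI = 118.
SO₂: 641.9 ∈ [628.9, 791.2] ↔ index [151, 200].
151 + (641.9−628.9)·(200−151)/(791.2−628.9) = 151 + 13.0·49/162.3 ≈ 154.92, so AQI = 155.
PM10: 145.54 ∈ [134.16, 189.74] ↔ index [51, 100].
51 + (145.54−134.16)·(100−51)/(189.74−134.16) = 51 + 11.38·49/55.58 ≈ 61.03, so AQI = 61.
Sub-indices: CO→69, NO₂→118, SO₂→155, PM10→61. Overall AQI = max = 155; dominant pollutant is SO₂.

155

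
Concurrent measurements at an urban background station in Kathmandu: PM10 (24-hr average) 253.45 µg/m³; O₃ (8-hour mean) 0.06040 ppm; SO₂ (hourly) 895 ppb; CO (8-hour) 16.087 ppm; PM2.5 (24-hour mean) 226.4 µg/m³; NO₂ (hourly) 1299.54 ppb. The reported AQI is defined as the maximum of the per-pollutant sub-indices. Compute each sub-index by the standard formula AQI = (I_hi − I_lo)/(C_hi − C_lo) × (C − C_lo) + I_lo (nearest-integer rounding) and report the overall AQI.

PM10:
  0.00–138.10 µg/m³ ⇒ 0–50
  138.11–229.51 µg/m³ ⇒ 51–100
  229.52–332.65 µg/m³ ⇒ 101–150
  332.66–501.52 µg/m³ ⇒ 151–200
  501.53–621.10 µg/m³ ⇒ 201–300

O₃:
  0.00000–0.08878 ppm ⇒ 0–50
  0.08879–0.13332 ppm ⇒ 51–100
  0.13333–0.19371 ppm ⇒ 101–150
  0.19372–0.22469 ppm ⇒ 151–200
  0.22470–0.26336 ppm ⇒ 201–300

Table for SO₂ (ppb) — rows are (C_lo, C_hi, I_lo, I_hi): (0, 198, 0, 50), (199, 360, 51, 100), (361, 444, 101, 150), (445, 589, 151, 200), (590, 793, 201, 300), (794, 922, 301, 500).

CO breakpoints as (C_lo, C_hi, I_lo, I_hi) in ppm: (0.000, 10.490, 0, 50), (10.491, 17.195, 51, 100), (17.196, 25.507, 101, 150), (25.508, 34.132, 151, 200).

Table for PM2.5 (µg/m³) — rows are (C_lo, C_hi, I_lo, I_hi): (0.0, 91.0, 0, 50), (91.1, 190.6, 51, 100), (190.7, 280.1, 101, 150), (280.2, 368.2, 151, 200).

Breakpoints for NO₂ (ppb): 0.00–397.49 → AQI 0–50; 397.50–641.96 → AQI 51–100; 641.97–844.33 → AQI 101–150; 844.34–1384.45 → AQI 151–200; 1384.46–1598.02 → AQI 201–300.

458

PM10 253.45: bracket 229.52–332.65 → index 101–150; slope 49/103.13, offset 23.93.
AQI = 101 + 49/103.13·23.93 ≈ 112.37 ⇒ 112.
O₃: 0.06040 ∈ [0.00000, 0.08878] ↔ index [0, 50].
0 + (0.06040−0.00000)·(50−0)/(0.08878−0.00000) = 0 + 0.06040·50/0.08878 ≈ 34.02, so AQI = 34.
SO₂: 895 lies in 794–922, so I_lo=301, I_hi=500, C_lo=794, C_hi=922.
(500−301)/(922−794) × (895−794) + 301 = 199/128 × 101 + 301 ≈ 458.02 → 458.
CO: 16.087 ∈ [10.491, 17.195] ↔ index [51, 100].
51 + (16.087−10.491)·(100−51)/(17.195−10.491) = 51 + 5.596·49/6.704 ≈ 91.90, so AQI = 92.
PM2.5: 226.4 lies in 190.7–280.1, so I_lo=101, I_hi=150, C_lo=190.7, C_hi=280.1.
(150−101)/(280.1−190.7) × (226.4−190.7) + 101 = 49/89.4 × 35.7 + 101 ≈ 120.57 → 121.
NO₂: 1299.54 ∈ [844.34, 1384.45] ↔ index [151, 200].
151 + (1299.54−844.34)·(200−151)/(1384.45−844.34) = 151 + 455.20·49/540.11 ≈ 192.30, so AQI = 192.
Sub-indices: PM10→112, O₃→34, SO₂→458, CO→92, PM2.5→121, NO₂→192. Overall AQI = max = 458; dominant pollutant is SO₂.
AQI 458: Hazardous.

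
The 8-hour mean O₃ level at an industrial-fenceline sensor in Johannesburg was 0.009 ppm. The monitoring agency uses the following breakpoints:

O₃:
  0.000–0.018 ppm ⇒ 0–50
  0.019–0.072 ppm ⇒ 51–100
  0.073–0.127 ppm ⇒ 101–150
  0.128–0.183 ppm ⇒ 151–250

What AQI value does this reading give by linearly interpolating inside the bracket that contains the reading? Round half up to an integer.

25

O₃: 0.009 ∈ [0.000, 0.018] ↔ index [0, 50].
0 + (0.009−0.000)·(50−0)/(0.018−0.000) = 0 + 0.009·50/0.018 ≈ 25.00, so AQI = 25.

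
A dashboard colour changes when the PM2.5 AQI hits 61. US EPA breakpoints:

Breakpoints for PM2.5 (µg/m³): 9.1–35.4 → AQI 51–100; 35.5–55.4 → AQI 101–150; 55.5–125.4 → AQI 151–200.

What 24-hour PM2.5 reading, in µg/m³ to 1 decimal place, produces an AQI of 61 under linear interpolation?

14.5

AQI 61 lies in the 51–100 band, which corresponds to 9.1–35.4 µg/m³.
C = 9.1 + (61−51)×(35.4−9.1)/(100−51) = 9.1 + 10×26.3/49 ≈ 14.467 µg/m³ → 14.5 µg/m³ to 1 dp.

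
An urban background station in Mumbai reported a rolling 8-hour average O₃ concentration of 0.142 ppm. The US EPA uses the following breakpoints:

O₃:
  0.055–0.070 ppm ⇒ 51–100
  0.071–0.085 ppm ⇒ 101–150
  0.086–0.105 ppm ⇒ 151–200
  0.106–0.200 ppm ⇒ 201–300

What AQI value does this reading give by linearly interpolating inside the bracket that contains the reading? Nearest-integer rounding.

239

O₃: row 0.106–0.200 (AQI 201–300). (300−201)·(0.142−0.106)/(0.200−0.106) + 201 = 99·0.036/0.094 + 201 ≈ 238.91 → 239.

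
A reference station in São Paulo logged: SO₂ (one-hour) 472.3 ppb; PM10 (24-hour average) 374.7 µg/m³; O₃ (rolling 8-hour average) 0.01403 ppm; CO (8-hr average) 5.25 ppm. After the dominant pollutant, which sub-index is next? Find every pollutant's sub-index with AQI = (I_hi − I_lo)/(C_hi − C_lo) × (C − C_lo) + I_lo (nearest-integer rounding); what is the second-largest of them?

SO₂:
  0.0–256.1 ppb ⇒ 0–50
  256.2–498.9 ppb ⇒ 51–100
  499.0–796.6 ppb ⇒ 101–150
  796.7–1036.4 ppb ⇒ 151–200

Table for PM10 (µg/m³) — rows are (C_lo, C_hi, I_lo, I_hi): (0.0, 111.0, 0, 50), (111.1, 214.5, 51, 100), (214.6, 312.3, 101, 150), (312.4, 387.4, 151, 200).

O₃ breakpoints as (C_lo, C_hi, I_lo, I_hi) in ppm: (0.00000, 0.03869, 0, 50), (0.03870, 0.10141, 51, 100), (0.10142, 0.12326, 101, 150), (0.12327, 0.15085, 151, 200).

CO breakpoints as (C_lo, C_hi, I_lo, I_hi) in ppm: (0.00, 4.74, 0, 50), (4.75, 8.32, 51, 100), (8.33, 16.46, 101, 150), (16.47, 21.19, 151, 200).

95

SO₂: 472.3 lies in 256.2–498.9, so I_lo=51, I_hi=100, C_lo=256.2, C_hi=498.9.
(100−51)/(498.9−256.2) × (472.3−256.2) + 51 = 49/242.7 × 216.1 + 51 ≈ 94.63 → 95.
PM10: 374.7 ∈ [312.4, 387.4] ↔ index [151, 200].
151 + (374.7−312.4)·(200−151)/(387.4−312.4) = 151 + 62.3·49/75.0 ≈ 191.70, so AQI = 192.
O₃: 0.01403 lies in 0.00000–0.03869, so I_lo=0, I_hi=50, C_lo=0.00000, C_hi=0.03869.
(50−0)/(0.03869−0.00000) × (0.01403−0.00000) + 0 = 50/0.03869 × 0.01403 + 0 ≈ 18.13 → 18.
CO: 5.25 lies in 4.75–8.32, so I_lo=51, I_hi=100, C_lo=4.75, C_hi=8.32.
(100−51)/(8.32−4.75) × (5.25−4.75) + 51 = 49/3.57 × 0.50 + 51 ≈ 57.86 → 58.
Sub-indices: SO₂→95, PM10→192, O₃→18, CO→58. Ranked high→low: 192, 95, 58, 18. Second-highest sub-index = 95.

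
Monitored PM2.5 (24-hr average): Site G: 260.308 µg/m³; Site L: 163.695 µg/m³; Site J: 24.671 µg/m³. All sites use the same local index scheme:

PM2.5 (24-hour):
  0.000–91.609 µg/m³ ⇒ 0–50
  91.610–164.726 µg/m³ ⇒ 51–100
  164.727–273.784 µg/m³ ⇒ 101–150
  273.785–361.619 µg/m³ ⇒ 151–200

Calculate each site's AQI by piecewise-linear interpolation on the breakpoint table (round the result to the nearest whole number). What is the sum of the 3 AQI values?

Site G 260.308: bracket 164.727–273.784 → index 101–150; slope 49/109.057, offset 95.581.
AQI = 101 + 49/109.057·95.581 ≈ 143.95 ⇒ 144.
Site L: 163.695 lies in 91.610–164.726, so I_lo=51, I_hi=100, C_lo=91.610, C_hi=164.726.
(100−51)/(164.726−91.610) × (163.695−91.610) + 51 = 49/73.116 × 72.085 + 51 ≈ 99.31 → 99.
Site J: 24.671 ∈ [0.000, 91.609] ↔ index [0, 50].
0 + (24.671−0.000)·(50−0)/(91.609−0.000) = 0 + 24.671·50/91.609 ≈ 13.47, so AQI = 13.
AQIs: Site G=144, Site L=99, Site J=13. Sum = 144 + 99 + 13 = 256.

256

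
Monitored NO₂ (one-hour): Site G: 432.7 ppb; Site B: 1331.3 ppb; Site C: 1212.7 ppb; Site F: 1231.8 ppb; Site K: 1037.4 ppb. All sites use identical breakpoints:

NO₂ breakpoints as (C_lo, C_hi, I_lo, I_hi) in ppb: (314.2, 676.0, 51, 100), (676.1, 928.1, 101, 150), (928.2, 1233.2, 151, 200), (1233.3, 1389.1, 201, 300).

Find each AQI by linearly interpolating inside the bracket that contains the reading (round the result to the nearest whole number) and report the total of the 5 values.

896

Site G: 432.7 ∈ [314.2, 676.0] ↔ index [51, 100].
51 + (432.7−314.2)·(100−51)/(676.0−314.2) = 51 + 118.5·49/361.8 ≈ 67.05, so AQI = 67.
Site B: 1331.3 ∈ [1233.3, 1389.1] ↔ index [201, 300].
201 + (1331.3−1233.3)·(300−201)/(1389.1−1233.3) = 201 + 98.0·99/155.8 ≈ 263.27, so AQI = 263.
Site C: 1212.7 ∈ [928.2, 1233.2] ↔ index [151, 200].
151 + (1212.7−928.2)·(200−151)/(1233.2−928.2) = 151 + 284.5·49/305.0 ≈ 196.71, so AQI = 197.
Site F 1231.8: bracket 928.2–1233.2 → index 151–200; slope 49/305.0, offset 303.6.
AQI = 151 + 49/305.0·303.6 ≈ 199.78 ⇒ 200.
Site K: 1037.4 ∈ [928.2, 1233.2] ↔ index [151, 200].
151 + (1037.4−928.2)·(200−151)/(1233.2−928.2) = 151 + 109.2·49/305.0 ≈ 168.54, so AQI = 169.
AQIs: Site G=67, Site B=263, Site C=197, Site F=200, Site K=169. Sum = 67 + 263 + 197 + 200 + 169 = 896.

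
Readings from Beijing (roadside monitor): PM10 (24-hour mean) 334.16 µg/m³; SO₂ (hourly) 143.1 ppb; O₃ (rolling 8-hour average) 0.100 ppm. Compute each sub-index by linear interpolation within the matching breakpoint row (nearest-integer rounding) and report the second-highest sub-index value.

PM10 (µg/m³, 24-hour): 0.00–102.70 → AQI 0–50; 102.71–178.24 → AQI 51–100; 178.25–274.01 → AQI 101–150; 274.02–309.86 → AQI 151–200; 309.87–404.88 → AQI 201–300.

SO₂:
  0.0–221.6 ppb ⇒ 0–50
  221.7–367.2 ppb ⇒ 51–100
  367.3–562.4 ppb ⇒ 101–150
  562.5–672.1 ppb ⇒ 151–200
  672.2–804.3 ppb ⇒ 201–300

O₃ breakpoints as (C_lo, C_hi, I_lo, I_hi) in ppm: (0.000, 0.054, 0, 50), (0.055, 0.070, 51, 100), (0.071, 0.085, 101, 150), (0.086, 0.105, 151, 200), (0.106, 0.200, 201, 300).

187

PM10: 334.16 lies in 309.87–404.88, so I_lo=201, I_hi=300, C_lo=309.87, C_hi=404.88.
(300−201)/(404.88−309.87) × (334.16−309.87) + 201 = 99/95.01 × 24.29 + 201 ≈ 226.31 → 226.
SO₂: 143.1 lies in 0.0–221.6, so I_lo=0, I_hi=50, C_lo=0.0, C_hi=221.6.
(50−0)/(221.6−0.0) × (143.1−0.0) + 0 = 50/221.6 × 143.1 + 0 ≈ 32.29 → 32.
O₃: row 0.086–0.105 (AQI 151–200). (200−151)·(0.100−0.086)/(0.105−0.086) + 151 = 49·0.014/0.019 + 151 ≈ 187.11 → 187.
Sub-indices: PM10→226, SO₂→32, O₃→187. Ranked high→low: 226, 187, 32. Second-highest sub-index = 187.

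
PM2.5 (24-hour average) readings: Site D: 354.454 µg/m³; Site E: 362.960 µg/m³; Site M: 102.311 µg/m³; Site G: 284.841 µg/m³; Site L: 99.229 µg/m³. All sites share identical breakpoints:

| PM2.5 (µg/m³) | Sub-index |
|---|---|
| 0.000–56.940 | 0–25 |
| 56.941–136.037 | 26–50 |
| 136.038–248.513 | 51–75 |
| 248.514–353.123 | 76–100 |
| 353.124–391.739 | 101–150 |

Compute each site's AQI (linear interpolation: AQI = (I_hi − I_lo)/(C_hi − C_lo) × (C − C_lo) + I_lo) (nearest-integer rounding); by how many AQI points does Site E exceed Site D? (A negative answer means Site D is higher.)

Site D: 354.454 lies in 353.124–391.739, so I_lo=101, I_hi=150, C_lo=353.124, C_hi=391.739.
(150−101)/(391.739−353.124) × (354.454−353.124) + 101 = 49/38.615 × 1.330 + 101 ≈ 102.69 → 103.
Site E 362.960: bracket 353.124–391.739 → index 101–150; slope 49/38.615, offset 9.836.
AQI = 101 + 49/38.615·9.836 ≈ 113.48 ⇒ 113.
Site M: 102.311 lies in 56.941–136.037, so I_lo=26, I_hi=50, C_lo=56.941, C_hi=136.037.
(50−26)/(136.037−56.941) × (102.311−56.941) + 26 = 24/79.096 × 45.370 + 26 ≈ 39.77 → 40.
Site G: 284.841 lies in 248.514–353.123, so I_lo=76, I_hi=100, C_lo=248.514, C_hi=353.123.
(100−76)/(353.123−248.514) × (284.841−248.514) + 76 = 24/104.609 × 36.327 + 76 ≈ 84.33 → 84.
Site L: row 56.941–136.037 (AQI 26–50). (50−26)·(99.229−56.941)/(136.037−56.941) + 26 = 24·42.288/79.096 + 26 ≈ 38.83 → 39.
AQIs: Site D=103, Site E=113, Site M=40, Site G=84, Site L=39. Site E (113) − Site D (103) = 10.

10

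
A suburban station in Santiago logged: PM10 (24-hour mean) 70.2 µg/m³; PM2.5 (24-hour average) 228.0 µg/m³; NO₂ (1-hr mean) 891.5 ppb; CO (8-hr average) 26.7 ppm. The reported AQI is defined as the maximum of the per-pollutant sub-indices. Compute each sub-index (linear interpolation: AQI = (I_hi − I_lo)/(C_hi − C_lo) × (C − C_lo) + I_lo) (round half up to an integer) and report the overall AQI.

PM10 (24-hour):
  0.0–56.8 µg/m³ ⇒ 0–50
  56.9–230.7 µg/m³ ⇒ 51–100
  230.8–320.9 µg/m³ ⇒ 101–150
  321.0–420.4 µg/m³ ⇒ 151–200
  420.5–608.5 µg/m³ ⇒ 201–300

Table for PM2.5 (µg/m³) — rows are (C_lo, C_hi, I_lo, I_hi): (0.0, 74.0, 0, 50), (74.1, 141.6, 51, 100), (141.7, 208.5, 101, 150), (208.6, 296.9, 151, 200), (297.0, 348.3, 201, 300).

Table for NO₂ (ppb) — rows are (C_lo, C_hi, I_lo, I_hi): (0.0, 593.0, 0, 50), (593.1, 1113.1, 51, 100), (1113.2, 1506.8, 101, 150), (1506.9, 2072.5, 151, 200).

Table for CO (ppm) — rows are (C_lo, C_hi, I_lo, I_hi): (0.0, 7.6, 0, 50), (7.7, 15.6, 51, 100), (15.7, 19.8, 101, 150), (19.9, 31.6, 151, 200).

179

PM10: 70.2 lies in 56.9–230.7, so I_lo=51, I_hi=100, C_lo=56.9, C_hi=230.7.
(100−51)/(230.7−56.9) × (70.2−56.9) + 51 = 49/173.8 × 13.3 + 51 ≈ 54.75 → 55.
PM2.5: row 208.6–296.9 (AQI 151–200). (200−151)·(228.0−208.6)/(296.9−208.6) + 151 = 49·19.4/88.3 + 151 ≈ 161.77 → 162.
NO₂: 891.5 ∈ [593.1, 1113.1] ↔ index [51, 100].
51 + (891.5−593.1)·(100−51)/(1113.1−593.1) = 51 + 298.4·49/520.0 ≈ 79.12, so AQI = 79.
CO: 26.7 ∈ [19.9, 31.6] ↔ index [151, 200].
151 + (26.7−19.9)·(200−151)/(31.6−19.9) = 151 + 6.8·49/11.7 ≈ 179.48, so AQI = 179.
Sub-indices: PM10→55, PM2.5→162, NO₂→79, CO→179. Overall AQI = max = 179; dominant pollutant is CO.
AQI 179: Unhealthy.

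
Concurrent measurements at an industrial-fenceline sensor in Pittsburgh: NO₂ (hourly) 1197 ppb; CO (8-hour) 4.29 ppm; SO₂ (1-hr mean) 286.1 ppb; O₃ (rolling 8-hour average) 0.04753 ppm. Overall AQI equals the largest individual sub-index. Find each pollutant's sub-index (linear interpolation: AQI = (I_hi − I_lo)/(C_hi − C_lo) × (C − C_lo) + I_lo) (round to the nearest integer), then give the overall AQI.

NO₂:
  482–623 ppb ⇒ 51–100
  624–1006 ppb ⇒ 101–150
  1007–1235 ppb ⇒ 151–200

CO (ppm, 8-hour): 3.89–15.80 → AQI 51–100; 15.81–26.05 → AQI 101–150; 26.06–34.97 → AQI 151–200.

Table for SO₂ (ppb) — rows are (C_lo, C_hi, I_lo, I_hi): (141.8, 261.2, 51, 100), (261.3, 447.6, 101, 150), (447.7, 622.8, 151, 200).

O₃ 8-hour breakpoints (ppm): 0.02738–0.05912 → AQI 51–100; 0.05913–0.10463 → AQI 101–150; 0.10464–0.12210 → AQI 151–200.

NO₂: row 1007–1235 (AQI 151–200). (200−151)·(1197−1007)/(1235−1007) + 151 = 49·190/228 + 151 ≈ 191.83 → 192.
CO: row 3.89–15.80 (AQI 51–100). (100−51)·(4.29−3.89)/(15.80−3.89) + 51 = 49·0.40/11.91 + 51 ≈ 52.65 → 53.
SO₂: 286.1 lies in 261.3–447.6, so I_lo=101, I_hi=150, C_lo=261.3, C_hi=447.6.
(150−101)/(447.6−261.3) × (286.1−261.3) + 101 = 49/186.3 × 24.8 + 101 ≈ 107.52 → 108.
O₃: row 0.02738–0.05912 (AQI 51–100). (100−51)·(0.04753−0.02738)/(0.05912−0.02738) + 51 = 49·0.02015/0.03174 + 51 ≈ 82.11 → 82.
Sub-indices: NO₂→192, CO→53, SO₂→108, O₃→82. Overall AQI = max = 192; dominant pollutant is NO₂.
AQI 192: Unhealthy.

192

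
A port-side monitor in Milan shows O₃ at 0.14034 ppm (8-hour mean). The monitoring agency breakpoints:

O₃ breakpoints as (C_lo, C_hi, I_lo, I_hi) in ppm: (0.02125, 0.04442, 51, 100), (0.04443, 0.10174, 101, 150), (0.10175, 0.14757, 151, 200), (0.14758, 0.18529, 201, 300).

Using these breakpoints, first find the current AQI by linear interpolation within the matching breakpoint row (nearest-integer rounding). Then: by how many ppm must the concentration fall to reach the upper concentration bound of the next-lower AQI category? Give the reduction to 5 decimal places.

O₃ 0.14034: bracket 0.10175–0.14757 → index 151–200; slope 49/0.04582, offset 0.03859.
AQI = 151 + 49/0.04582·0.03859 ≈ 192.27 ⇒ 192.
Current AQI 192 is in the Unhealthy range (151–200). The next-lower category tops out at AQI 150, whose upper concentration bound is 0.10174 ppm.
Reduction needed = 0.14034 − 0.10174 = 0.03860 ppm.

0.03860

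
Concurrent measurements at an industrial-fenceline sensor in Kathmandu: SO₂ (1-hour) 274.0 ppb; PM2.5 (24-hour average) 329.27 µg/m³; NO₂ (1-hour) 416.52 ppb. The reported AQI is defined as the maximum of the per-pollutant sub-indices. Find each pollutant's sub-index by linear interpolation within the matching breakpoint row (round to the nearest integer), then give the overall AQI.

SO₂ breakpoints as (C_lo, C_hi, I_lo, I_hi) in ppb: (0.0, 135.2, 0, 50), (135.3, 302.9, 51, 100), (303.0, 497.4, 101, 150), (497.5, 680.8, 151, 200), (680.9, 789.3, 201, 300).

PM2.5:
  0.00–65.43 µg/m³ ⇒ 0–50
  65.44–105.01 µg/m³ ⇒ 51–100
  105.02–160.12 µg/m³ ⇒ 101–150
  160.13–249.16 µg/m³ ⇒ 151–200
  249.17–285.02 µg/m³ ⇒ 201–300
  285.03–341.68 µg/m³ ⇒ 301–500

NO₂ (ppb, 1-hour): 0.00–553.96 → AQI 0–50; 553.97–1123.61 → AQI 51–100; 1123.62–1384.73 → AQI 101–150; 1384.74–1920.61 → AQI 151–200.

456

SO₂: row 135.3–302.9 (AQI 51–100). (100−51)·(274.0−135.3)/(302.9−135.3) + 51 = 49·138.7/167.6 + 51 ≈ 91.55 → 92.
PM2.5: 329.27 lies in 285.03–341.68, so I_lo=301, I_hi=500, C_lo=285.03, C_hi=341.68.
(500−301)/(341.68−285.03) × (329.27−285.03) + 301 = 199/56.65 × 44.24 + 301 ≈ 456.41 → 456.
NO₂ 416.52: bracket 0.00–553.96 → index 0–50; slope 50/553.96, offset 416.52.
AQI = 0 + 50/553.96·416.52 ≈ 37.59 ⇒ 38.
Sub-indices: SO₂→92, PM2.5→456, NO₂→38. Overall AQI = max = 456; dominant pollutant is PM2.5.
AQI 456: Hazardous.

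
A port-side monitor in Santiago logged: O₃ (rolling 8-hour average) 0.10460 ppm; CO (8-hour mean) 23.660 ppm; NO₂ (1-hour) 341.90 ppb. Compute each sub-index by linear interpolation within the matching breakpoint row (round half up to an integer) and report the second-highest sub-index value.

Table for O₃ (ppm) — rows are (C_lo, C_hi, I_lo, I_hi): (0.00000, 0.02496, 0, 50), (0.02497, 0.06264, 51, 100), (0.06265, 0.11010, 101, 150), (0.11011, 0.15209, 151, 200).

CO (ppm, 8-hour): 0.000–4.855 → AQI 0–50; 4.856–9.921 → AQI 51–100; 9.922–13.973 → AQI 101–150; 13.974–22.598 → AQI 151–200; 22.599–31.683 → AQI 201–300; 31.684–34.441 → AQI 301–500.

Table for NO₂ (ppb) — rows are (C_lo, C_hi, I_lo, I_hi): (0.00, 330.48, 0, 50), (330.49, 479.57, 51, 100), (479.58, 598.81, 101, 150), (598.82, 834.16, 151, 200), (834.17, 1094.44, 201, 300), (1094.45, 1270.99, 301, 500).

144

O₃ 0.10460: bracket 0.06265–0.11010 → index 101–150; slope 49/0.04745, offset 0.04195.
AQI = 101 + 49/0.04745·0.04195 ≈ 144.32 ⇒ 144.
CO: row 22.599–31.683 (AQI 201–300). (300−201)·(23.660−22.599)/(31.683−22.599) + 201 = 99·1.061/9.084 + 201 ≈ 212.56 → 213.
NO₂: 341.90 lies in 330.49–479.57, so I_lo=51, I_hi=100, C_lo=330.49, C_hi=479.57.
(100−51)/(479.57−330.49) × (341.90−330.49) + 51 = 49/149.08 × 11.41 + 51 ≈ 54.75 → 55.
Sub-indices: O₃→144, CO→213, NO₂→55. Ranked high→low: 213, 144, 55. Second-highest sub-index = 144.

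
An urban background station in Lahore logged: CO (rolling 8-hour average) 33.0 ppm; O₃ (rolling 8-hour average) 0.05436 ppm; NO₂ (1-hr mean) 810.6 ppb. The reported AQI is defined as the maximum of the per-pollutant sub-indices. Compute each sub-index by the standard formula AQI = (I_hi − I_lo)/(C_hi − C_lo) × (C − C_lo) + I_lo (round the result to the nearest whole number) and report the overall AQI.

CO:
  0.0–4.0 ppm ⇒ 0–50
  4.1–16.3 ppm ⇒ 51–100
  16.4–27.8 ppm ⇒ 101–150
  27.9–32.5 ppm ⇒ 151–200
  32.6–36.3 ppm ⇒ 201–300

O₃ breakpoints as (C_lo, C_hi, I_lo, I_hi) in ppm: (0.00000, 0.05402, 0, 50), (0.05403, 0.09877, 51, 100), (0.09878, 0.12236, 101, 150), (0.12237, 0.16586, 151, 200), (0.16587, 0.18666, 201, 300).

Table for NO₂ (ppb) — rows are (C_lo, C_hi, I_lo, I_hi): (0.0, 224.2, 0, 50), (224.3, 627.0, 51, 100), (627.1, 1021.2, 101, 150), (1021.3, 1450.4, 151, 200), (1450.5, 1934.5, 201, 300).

212

CO: 33.0 ∈ [32.6, 36.3] ↔ index [201, 300].
201 + (33.0−32.6)·(300−201)/(36.3−32.6) = 201 + 0.4·99/3.7 ≈ 211.70, so AQI = 212.
O₃: row 0.05403–0.09877 (AQI 51–100). (100−51)·(0.05436−0.05403)/(0.09877−0.05403) + 51 = 49·0.00033/0.04474 + 51 ≈ 51.36 → 51.
NO₂: 810.6 lies in 627.1–1021.2, so I_lo=101, I_hi=150, C_lo=627.1, C_hi=1021.2.
(150−101)/(1021.2−627.1) × (810.6−627.1) + 101 = 49/394.1 × 183.5 + 101 ≈ 123.82 → 124.
Sub-indices: CO→212, O₃→51, NO₂→124. Overall AQI = max = 212; dominant pollutant is CO.
AQI 212: Very Unhealthy.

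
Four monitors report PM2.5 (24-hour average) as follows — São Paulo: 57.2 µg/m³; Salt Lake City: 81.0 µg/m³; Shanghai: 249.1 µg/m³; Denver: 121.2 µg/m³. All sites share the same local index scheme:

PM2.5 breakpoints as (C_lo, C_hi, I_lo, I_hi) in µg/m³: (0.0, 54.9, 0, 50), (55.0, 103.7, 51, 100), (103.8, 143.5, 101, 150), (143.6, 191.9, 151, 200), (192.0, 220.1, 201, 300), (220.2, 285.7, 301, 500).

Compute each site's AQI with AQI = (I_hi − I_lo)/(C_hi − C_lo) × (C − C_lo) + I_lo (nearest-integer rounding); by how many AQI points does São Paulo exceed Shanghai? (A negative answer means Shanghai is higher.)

-336

São Paulo 57.2: bracket 55.0–103.7 → index 51–100; slope 49/48.7, offset 2.2.
AQI = 51 + 49/48.7·2.2 ≈ 53.21 ⇒ 53.
Salt Lake City 81.0: bracket 55.0–103.7 → index 51–100; slope 49/48.7, offset 26.0.
AQI = 51 + 49/48.7·26.0 ≈ 77.16 ⇒ 77.
Shanghai: 249.1 ∈ [220.2, 285.7] ↔ index [301, 500].
301 + (249.1−220.2)·(500−301)/(285.7−220.2) = 301 + 28.9·199/65.5 ≈ 388.80, so AQI = 389.
Denver: row 103.8–143.5 (AQI 101–150). (150−101)·(121.2−103.8)/(143.5−103.8) + 101 = 49·17.4/39.7 + 101 ≈ 122.48 → 122.
AQIs: São Paulo=53, Salt Lake City=77, Shanghai=389, Denver=122. São Paulo (53) − Shanghai (389) = -336.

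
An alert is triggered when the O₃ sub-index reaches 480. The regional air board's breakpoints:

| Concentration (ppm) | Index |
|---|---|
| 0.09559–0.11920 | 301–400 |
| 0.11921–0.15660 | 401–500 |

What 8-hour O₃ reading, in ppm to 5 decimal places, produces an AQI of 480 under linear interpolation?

0.14905

AQI 480 lies in the 401–500 band, which corresponds to 0.11921–0.15660 ppm.
C = 0.11921 + (480−401)×(0.15660−0.11921)/(500−401) = 0.11921 + 79×0.03739/99 ≈ 0.1490465 ppm → 0.14905 ppm to 5 dp.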